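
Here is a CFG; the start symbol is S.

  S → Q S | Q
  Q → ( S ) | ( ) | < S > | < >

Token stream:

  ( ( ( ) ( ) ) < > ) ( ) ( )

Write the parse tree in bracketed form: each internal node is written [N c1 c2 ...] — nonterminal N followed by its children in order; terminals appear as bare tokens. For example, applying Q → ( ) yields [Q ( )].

[S [Q ( [S [Q ( [S [Q ( )] [S [Q ( )]]] )] [S [Q < >]]] )] [S [Q ( )] [S [Q ( )]]]]

S
Q S
( S ) S
( Q S ) S
( ( S ) S ) S
( ( Q S ) S ) S
( ( ( ) S ) S ) S
( ( ( ) Q ) S ) S
( ( ( ) ( ) ) S ) S
( ( ( ) ( ) ) Q ) S
( ( ( ) ( ) ) < > ) S
( ( ( ) ( ) ) < > ) Q S
( ( ( ) ( ) ) < > ) ( ) S
( ( ( ) ( ) ) < > ) ( ) Q
( ( ( ) ( ) ) < > ) ( ) ( )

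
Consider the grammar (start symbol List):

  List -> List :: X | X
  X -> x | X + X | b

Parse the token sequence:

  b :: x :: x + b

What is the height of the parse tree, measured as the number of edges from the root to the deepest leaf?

4

[List [List [List [X b]] :: [X x]] :: [X [X x] + [X b]]]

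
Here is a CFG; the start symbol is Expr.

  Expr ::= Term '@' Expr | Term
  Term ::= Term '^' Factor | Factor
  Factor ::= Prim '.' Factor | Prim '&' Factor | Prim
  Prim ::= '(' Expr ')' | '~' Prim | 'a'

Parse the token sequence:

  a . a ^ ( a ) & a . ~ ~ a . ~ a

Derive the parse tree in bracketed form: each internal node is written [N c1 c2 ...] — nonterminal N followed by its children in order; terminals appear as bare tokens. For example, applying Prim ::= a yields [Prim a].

Expr
Term
Term ^ Factor
Factor ^ Factor
Prim . Factor ^ Factor
a . Factor ^ Factor
a . Prim ^ Factor
a . a ^ Factor
a . a ^ Prim & Factor
a . a ^ ( Expr ) & Factor
a . a ^ ( Term ) & Factor
a . a ^ ( Factor ) & Factor
a . a ^ ( Prim ) & Factor
a . a ^ ( a ) & Factor
a . a ^ ( a ) & Prim . Factor
a . a ^ ( a ) & a . Factor
a . a ^ ( a ) & a . Prim . Factor
a . a ^ ( a ) & a . ~ Prim . Factor
a . a ^ ( a ) & a . ~ ~ Prim . Factor
a . a ^ ( a ) & a . ~ ~ a . Factor
a . a ^ ( a ) & a . ~ ~ a . Prim
a . a ^ ( a ) & a . ~ ~ a . ~ Prim
a . a ^ ( a ) & a . ~ ~ a . ~ a

[Expr [Term [Term [Factor [Prim a] . [Factor [Prim a]]]] ^ [Factor [Prim ( [Expr [Term [Factor [Prim a]]]] )] & [Factor [Prim a] . [Factor [Prim ~ [Prim ~ [Prim a]]] . [Factor [Prim ~ [Prim a]]]]]]]]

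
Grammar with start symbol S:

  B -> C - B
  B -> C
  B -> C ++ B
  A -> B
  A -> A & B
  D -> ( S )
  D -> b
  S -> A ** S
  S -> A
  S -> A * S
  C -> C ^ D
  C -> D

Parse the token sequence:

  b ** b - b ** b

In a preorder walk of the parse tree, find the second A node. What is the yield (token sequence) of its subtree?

[S [A [B [C [D b]]]] ** [S [A [B [C [D b]] - [B [C [D b]]]]] ** [S [A [B [C [D b]]]]]]]

b - b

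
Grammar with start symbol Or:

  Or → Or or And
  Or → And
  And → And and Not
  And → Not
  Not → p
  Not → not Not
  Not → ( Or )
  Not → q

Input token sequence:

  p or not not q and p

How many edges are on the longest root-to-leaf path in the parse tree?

[Or [Or [And [Not p]]] or [And [And [Not not [Not not [Not q]]]] and [Not p]]]

6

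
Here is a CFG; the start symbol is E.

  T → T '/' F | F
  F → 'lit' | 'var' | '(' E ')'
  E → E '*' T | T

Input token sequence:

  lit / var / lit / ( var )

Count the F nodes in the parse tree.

[E [T [T [T [T [F lit]] / [F var]] / [F lit]] / [F ( [E [T [F var]]] )]]]

5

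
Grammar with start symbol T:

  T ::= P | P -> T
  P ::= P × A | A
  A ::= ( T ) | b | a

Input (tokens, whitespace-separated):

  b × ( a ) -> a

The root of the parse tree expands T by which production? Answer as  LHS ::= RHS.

T ::= P -> T

[T [P [P [A b]] × [A ( [T [P [A a]]] )]] -> [T [P [A a]]]]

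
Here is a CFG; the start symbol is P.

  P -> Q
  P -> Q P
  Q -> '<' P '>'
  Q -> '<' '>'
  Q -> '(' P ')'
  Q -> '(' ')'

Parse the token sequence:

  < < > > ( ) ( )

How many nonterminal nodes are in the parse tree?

[P [Q < [P [Q < >]] >] [P [Q ( )] [P [Q ( )]]]]

8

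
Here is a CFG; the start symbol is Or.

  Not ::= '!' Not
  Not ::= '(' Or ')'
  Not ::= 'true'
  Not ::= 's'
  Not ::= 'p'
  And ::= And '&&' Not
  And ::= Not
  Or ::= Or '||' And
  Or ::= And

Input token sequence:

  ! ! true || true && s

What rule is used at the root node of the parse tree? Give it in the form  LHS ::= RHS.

[Or [Or [And [Not ! [Not ! [Not true]]]]] || [And [And [Not true]] && [Not s]]]

Or ::= Or '||' And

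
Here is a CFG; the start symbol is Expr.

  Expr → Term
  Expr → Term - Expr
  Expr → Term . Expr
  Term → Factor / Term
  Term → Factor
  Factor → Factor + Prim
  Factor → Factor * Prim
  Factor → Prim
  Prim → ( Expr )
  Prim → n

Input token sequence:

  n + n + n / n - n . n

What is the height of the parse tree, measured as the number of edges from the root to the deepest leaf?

[Expr [Term [Factor [Factor [Factor [Prim n]] + [Prim n]] + [Prim n]] / [Term [Factor [Prim n]]]] - [Expr [Term [Factor [Prim n]]] . [Expr [Term [Factor [Prim n]]]]]]

6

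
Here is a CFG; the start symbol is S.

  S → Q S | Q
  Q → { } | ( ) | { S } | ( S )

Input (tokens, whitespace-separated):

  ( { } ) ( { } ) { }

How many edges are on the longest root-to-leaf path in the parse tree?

[S [Q ( [S [Q { }]] )] [S [Q ( [S [Q { }]] )] [S [Q { }]]]]

5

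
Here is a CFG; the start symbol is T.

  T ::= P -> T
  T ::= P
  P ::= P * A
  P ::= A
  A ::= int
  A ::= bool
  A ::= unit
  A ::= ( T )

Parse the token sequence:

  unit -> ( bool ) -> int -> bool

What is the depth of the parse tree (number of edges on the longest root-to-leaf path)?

7

[T [P [A unit]] -> [T [P [A ( [T [P [A bool]]] )]] -> [T [P [A int]] -> [T [P [A bool]]]]]]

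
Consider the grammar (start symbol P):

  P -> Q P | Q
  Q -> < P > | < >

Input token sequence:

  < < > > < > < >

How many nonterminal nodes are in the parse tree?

[P [Q < [P [Q < >]] >] [P [Q < >] [P [Q < >]]]]

8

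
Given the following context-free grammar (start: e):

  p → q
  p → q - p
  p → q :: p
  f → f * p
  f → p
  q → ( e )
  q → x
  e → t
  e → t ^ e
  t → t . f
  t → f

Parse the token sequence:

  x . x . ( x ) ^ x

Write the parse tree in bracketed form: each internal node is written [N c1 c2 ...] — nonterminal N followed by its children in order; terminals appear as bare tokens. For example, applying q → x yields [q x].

[e [t [t [t [f [p [q x]]]] . [f [p [q x]]]] . [f [p [q ( [e [t [f [p [q x]]]]] )]]]] ^ [e [t [f [p [q x]]]]]]

e
t ^ e
t . f ^ e
t . f . f ^ e
f . f . f ^ e
p . f . f ^ e
q . f . f ^ e
x . f . f ^ e
x . p . f ^ e
x . q . f ^ e
x . x . f ^ e
x . x . p ^ e
x . x . q ^ e
x . x . ( e ) ^ e
x . x . ( t ) ^ e
x . x . ( f ) ^ e
x . x . ( p ) ^ e
x . x . ( q ) ^ e
x . x . ( x ) ^ e
x . x . ( x ) ^ t
x . x . ( x ) ^ f
x . x . ( x ) ^ p
x . x . ( x ) ^ q
x . x . ( x ) ^ x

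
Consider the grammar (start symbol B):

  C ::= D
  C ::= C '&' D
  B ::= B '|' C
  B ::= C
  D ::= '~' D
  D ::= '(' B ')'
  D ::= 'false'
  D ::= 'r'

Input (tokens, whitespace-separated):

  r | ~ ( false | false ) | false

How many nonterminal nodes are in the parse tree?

16

[B [B [B [C [D r]]] | [C [D ~ [D ( [B [B [C [D false]]] | [C [D false]]] )]]]] | [C [D false]]]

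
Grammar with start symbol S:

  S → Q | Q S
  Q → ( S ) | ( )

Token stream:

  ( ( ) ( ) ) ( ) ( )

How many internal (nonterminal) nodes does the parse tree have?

[S [Q ( [S [Q ( )] [S [Q ( )]]] )] [S [Q ( )] [S [Q ( )]]]]

10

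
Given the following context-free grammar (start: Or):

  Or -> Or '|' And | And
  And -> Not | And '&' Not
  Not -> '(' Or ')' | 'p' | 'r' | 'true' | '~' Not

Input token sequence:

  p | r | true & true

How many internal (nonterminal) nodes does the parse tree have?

11

[Or [Or [Or [And [Not p]]] | [And [Not r]]] | [And [And [Not true]] & [Not true]]]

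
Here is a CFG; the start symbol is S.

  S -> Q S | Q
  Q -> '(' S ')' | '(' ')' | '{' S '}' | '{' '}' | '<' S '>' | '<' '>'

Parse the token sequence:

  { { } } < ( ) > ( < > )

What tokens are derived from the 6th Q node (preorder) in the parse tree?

< >

[S [Q { [S [Q { }]] }] [S [Q < [S [Q ( )]] >] [S [Q ( [S [Q < >]] )]]]]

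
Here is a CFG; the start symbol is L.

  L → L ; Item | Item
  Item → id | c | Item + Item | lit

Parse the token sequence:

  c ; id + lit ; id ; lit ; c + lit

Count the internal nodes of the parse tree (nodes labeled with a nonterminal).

[L [L [L [L [L [Item c]] ; [Item [Item id] + [Item lit]]] ; [Item id]] ; [Item lit]] ; [Item [Item c] + [Item lit]]]

14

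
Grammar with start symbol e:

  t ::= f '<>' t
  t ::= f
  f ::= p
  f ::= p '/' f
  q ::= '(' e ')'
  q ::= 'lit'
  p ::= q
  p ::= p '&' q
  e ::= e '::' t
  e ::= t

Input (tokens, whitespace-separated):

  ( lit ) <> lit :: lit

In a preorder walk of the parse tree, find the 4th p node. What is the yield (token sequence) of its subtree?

[e [e [t [f [p [q ( [e [t [f [p [q lit]]]]] )]]] <> [t [f [p [q lit]]]]]] :: [t [f [p [q lit]]]]]

lit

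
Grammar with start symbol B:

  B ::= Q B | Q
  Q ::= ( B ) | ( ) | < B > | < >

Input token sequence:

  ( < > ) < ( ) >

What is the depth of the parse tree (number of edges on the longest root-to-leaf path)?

5

[B [Q ( [B [Q < >]] )] [B [Q < [B [Q ( )]] >]]]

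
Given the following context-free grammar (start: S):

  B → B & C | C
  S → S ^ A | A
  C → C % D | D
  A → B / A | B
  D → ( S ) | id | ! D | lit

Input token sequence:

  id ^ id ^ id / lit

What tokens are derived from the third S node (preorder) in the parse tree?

[S [S [S [A [B [C [D id]]]]] ^ [A [B [C [D id]]]]] ^ [A [B [C [D id]]] / [A [B [C [D lit]]]]]]

id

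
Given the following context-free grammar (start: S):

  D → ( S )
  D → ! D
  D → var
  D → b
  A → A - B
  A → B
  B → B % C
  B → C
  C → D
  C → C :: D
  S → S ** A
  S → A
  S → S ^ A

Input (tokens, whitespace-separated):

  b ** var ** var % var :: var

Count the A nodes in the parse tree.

3

[S [S [S [A [B [C [D b]]]]] ** [A [B [C [D var]]]]] ** [A [B [B [C [D var]]] % [C [C [D var]] :: [D var]]]]]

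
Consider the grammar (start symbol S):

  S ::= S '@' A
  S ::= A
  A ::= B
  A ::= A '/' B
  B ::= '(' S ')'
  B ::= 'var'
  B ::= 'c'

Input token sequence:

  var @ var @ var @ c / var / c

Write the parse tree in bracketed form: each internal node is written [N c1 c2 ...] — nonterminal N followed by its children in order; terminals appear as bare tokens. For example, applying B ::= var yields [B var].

[S [S [S [S [A [B var]]] @ [A [B var]]] @ [A [B var]]] @ [A [A [A [B c]] / [B var]] / [B c]]]

S
S @ A
S @ A @ A
S @ A @ A @ A
A @ A @ A @ A
B @ A @ A @ A
var @ A @ A @ A
var @ B @ A @ A
var @ var @ A @ A
var @ var @ B @ A
var @ var @ var @ A
var @ var @ var @ A / B
var @ var @ var @ A / B / B
var @ var @ var @ B / B / B
var @ var @ var @ c / B / B
var @ var @ var @ c / var / B
var @ var @ var @ c / var / c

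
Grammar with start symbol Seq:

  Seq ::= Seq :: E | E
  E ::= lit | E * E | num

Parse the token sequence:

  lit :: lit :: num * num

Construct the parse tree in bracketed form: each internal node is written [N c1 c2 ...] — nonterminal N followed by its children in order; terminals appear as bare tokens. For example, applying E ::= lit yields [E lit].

[Seq [Seq [Seq [E lit]] :: [E lit]] :: [E [E num] * [E num]]]

Seq
Seq :: E
Seq :: E :: E
E :: E :: E
lit :: E :: E
lit :: lit :: E
lit :: lit :: E * E
lit :: lit :: num * E
lit :: lit :: num * num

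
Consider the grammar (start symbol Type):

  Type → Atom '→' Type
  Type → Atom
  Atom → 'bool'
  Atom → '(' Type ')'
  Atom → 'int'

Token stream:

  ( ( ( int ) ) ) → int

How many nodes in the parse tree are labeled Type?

[Type [Atom ( [Type [Atom ( [Type [Atom ( [Type [Atom int]] )]] )]] )] → [Type [Atom int]]]

5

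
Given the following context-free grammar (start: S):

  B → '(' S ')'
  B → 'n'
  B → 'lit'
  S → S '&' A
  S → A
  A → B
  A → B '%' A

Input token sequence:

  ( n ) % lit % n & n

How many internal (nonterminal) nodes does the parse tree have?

13

[S [S [A [B ( [S [A [B n]]] )] % [A [B lit] % [A [B n]]]]] & [A [B n]]]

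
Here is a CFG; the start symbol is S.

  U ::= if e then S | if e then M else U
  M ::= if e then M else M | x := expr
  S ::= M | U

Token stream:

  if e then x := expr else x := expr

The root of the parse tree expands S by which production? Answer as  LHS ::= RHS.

S ::= M

[S [M if e then [M x := expr] else [M x := expr]]]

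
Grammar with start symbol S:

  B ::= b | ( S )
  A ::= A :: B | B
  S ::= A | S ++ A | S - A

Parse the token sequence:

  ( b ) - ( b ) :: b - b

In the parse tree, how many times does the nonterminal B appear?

[S [S [S [A [B ( [S [A [B b]]] )]]] - [A [A [B ( [S [A [B b]]] )]] :: [B b]]] - [A [B b]]]

6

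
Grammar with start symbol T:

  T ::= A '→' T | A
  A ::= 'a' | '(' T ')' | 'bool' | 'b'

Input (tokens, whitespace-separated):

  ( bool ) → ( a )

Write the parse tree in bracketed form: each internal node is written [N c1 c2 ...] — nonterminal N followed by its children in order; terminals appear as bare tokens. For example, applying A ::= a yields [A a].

T
A → T
( T ) → T
( A ) → T
( bool ) → T
( bool ) → A
( bool ) → ( T )
( bool ) → ( A )
( bool ) → ( a )

[T [A ( [T [A bool]] )] → [T [A ( [T [A a]] )]]]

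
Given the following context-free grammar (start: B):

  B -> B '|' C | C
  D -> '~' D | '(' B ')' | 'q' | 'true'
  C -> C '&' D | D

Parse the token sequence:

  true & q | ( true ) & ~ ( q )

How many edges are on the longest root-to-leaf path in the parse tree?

7

[B [B [C [C [D true]] & [D q]]] | [C [C [D ( [B [C [D true]]] )]] & [D ~ [D ( [B [C [D q]]] )]]]]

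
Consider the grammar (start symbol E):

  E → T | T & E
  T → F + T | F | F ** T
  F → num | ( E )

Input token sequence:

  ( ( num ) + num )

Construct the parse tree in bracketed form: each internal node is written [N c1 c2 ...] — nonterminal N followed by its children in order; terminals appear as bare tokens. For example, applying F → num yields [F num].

[E [T [F ( [E [T [F ( [E [T [F num]]] )] + [T [F num]]]] )]]]

E
T
F
( E )
( T )
( F + T )
( ( E ) + T )
( ( T ) + T )
( ( F ) + T )
( ( num ) + T )
( ( num ) + F )
( ( num ) + num )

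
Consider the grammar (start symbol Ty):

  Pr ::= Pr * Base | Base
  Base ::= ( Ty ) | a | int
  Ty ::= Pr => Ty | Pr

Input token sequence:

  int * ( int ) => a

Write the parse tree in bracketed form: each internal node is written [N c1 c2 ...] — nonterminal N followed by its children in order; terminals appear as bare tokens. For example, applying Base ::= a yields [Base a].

Ty
Pr => Ty
Pr * Base => Ty
Base * Base => Ty
int * Base => Ty
int * ( Ty ) => Ty
int * ( Pr ) => Ty
int * ( Base ) => Ty
int * ( int ) => Ty
int * ( int ) => Pr
int * ( int ) => Base
int * ( int ) => a

[Ty [Pr [Pr [Base int]] * [Base ( [Ty [Pr [Base int]]] )]] => [Ty [Pr [Base a]]]]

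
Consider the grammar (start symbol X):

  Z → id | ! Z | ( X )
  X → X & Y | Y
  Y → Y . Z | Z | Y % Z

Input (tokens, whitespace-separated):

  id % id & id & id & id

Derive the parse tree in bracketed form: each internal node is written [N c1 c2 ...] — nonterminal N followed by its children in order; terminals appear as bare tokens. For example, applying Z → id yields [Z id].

X
X & Y
X & Y & Y
X & Y & Y & Y
Y & Y & Y & Y
Y % Z & Y & Y & Y
Z % Z & Y & Y & Y
id % Z & Y & Y & Y
id % id & Y & Y & Y
id % id & Z & Y & Y
id % id & id & Y & Y
id % id & id & Z & Y
id % id & id & id & Y
id % id & id & id & Z
id % id & id & id & id

[X [X [X [X [Y [Y [Z id]] % [Z id]]] & [Y [Z id]]] & [Y [Z id]]] & [Y [Z id]]]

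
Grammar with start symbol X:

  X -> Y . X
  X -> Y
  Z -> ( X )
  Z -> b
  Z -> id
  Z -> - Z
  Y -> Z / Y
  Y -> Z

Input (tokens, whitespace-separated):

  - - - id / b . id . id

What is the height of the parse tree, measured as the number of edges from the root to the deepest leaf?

[X [Y [Z - [Z - [Z - [Z id]]]] / [Y [Z b]]] . [X [Y [Z id]] . [X [Y [Z id]]]]]

6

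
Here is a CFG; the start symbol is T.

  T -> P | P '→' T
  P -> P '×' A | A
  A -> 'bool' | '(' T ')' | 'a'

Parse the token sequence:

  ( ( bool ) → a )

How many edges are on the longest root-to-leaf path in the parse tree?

[T [P [A ( [T [P [A ( [T [P [A bool]]] )]] → [T [P [A a]]]] )]]]

9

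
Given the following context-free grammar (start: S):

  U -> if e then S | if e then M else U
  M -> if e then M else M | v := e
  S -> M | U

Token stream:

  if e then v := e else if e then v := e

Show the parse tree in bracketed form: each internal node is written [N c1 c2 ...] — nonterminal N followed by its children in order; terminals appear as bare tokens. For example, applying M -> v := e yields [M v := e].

S
U
if e then M else U
if e then v := e else U
if e then v := e else if e then S
if e then v := e else if e then M
if e then v := e else if e then v := e

[S [U if e then [M v := e] else [U if e then [S [M v := e]]]]]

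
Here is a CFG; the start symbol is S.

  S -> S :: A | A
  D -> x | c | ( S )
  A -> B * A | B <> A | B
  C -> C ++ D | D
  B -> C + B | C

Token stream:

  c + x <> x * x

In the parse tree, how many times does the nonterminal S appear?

[S [A [B [C [D c]] + [B [C [D x]]]] <> [A [B [C [D x]]] * [A [B [C [D x]]]]]]]

1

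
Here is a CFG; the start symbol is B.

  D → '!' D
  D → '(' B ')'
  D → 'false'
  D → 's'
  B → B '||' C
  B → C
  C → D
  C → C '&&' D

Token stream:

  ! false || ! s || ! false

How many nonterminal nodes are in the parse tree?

12

[B [B [B [C [D ! [D false]]]] || [C [D ! [D s]]]] || [C [D ! [D false]]]]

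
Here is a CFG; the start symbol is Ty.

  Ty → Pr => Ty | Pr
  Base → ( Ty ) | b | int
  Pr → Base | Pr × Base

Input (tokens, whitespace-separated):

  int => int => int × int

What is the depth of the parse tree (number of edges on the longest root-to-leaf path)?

6

[Ty [Pr [Base int]] => [Ty [Pr [Base int]] => [Ty [Pr [Pr [Base int]] × [Base int]]]]]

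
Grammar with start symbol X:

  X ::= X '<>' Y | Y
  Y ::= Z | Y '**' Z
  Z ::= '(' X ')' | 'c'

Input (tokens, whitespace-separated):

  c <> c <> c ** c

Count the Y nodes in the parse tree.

4

[X [X [X [Y [Z c]]] <> [Y [Z c]]] <> [Y [Y [Z c]] ** [Z c]]]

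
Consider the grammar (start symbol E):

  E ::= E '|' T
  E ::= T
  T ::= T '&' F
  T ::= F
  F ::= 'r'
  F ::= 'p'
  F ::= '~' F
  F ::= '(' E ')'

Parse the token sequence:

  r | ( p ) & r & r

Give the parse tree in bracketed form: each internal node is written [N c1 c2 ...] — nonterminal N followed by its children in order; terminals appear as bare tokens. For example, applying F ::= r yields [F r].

E
E | T
T | T
F | T
r | T
r | T & F
r | T & F & F
r | F & F & F
r | ( E ) & F & F
r | ( T ) & F & F
r | ( F ) & F & F
r | ( p ) & F & F
r | ( p ) & r & F
r | ( p ) & r & r

[E [E [T [F r]]] | [T [T [T [F ( [E [T [F p]]] )]] & [F r]] & [F r]]]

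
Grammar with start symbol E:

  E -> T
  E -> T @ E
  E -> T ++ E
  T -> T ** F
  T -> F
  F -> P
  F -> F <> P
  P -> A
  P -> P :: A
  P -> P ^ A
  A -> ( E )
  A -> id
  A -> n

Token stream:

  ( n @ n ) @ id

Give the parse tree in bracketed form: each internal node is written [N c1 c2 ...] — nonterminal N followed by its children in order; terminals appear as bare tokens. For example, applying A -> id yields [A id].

[E [T [F [P [A ( [E [T [F [P [A n]]]] @ [E [T [F [P [A n]]]]]] )]]]] @ [E [T [F [P [A id]]]]]]

E
T @ E
F @ E
P @ E
A @ E
( E ) @ E
( T @ E ) @ E
( F @ E ) @ E
( P @ E ) @ E
( A @ E ) @ E
( n @ E ) @ E
( n @ T ) @ E
( n @ F ) @ E
( n @ P ) @ E
( n @ A ) @ E
( n @ n ) @ E
( n @ n ) @ T
( n @ n ) @ F
( n @ n ) @ P
( n @ n ) @ A
( n @ n ) @ id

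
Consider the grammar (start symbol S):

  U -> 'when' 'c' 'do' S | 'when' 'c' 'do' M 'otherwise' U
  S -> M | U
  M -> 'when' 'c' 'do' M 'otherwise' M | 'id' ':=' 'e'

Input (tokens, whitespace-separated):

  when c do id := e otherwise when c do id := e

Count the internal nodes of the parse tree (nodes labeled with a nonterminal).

[S [U when c do [M id := e] otherwise [U when c do [S [M id := e]]]]]

6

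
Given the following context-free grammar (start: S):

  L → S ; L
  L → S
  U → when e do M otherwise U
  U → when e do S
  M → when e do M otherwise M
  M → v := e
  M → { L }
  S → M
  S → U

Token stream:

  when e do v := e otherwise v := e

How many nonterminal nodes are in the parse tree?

[S [M when e do [M v := e] otherwise [M v := e]]]

4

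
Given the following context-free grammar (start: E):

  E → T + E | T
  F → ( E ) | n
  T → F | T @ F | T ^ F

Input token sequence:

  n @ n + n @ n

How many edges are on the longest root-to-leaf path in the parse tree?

[E [T [T [F n]] @ [F n]] + [E [T [T [F n]] @ [F n]]]]

5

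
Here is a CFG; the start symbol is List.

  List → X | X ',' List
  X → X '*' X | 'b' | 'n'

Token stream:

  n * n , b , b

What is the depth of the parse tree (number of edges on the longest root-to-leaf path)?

[List [X [X n] * [X n]] , [List [X b] , [List [X b]]]]

4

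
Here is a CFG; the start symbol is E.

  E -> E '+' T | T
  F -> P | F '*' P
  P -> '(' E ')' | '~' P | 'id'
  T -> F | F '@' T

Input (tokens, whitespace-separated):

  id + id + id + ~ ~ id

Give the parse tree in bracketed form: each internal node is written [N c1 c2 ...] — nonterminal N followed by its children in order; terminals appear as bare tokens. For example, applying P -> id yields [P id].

[E [E [E [E [T [F [P id]]]] + [T [F [P id]]]] + [T [F [P id]]]] + [T [F [P ~ [P ~ [P id]]]]]]

E
E + T
E + T + T
E + T + T + T
T + T + T + T
F + T + T + T
P + T + T + T
id + T + T + T
id + F + T + T
id + P + T + T
id + id + T + T
id + id + F + T
id + id + P + T
id + id + id + T
id + id + id + F
id + id + id + P
id + id + id + ~ P
id + id + id + ~ ~ P
id + id + id + ~ ~ id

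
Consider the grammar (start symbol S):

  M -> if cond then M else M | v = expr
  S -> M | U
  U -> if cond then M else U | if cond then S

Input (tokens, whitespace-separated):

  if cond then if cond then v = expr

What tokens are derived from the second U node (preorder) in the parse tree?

[S [U if cond then [S [U if cond then [S [M v = expr]]]]]]

if cond then v = expr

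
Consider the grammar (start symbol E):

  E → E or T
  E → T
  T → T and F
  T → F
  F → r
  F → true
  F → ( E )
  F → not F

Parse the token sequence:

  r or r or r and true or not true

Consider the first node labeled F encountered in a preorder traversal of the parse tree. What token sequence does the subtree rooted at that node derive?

r

[E [E [E [E [T [F r]]] or [T [F r]]] or [T [T [F r]] and [F true]]] or [T [F not [F true]]]]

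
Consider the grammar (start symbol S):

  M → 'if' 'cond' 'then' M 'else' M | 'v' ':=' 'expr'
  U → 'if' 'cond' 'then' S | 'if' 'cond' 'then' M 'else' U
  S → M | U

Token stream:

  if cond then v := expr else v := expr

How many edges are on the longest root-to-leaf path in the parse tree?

3

[S [M if cond then [M v := expr] else [M v := expr]]]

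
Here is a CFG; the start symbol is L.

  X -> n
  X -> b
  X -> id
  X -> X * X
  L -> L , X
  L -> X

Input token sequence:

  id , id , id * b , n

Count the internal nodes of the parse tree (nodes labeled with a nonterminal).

[L [L [L [L [X id]] , [X id]] , [X [X id] * [X b]]] , [X n]]

10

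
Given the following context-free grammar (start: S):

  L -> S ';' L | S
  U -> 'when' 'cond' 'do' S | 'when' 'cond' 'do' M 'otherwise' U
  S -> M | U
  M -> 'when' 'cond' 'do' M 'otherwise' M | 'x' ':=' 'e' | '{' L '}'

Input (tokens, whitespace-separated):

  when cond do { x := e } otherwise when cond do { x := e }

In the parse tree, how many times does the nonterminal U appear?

2

[S [U when cond do [M { [L [S [M x := e]]] }] otherwise [U when cond do [S [M { [L [S [M x := e]]] }]]]]]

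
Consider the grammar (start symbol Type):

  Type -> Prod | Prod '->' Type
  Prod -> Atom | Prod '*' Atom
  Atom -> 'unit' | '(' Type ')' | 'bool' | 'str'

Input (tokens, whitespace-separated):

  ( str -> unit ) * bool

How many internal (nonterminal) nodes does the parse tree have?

[Type [Prod [Prod [Atom ( [Type [Prod [Atom str]] -> [Type [Prod [Atom unit]]]] )]] * [Atom bool]]]

11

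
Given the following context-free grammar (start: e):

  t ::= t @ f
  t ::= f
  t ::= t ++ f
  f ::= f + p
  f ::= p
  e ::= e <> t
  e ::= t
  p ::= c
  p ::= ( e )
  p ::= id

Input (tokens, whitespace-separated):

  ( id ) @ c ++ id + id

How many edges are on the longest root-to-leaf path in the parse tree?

10

[e [t [t [t [f [p ( [e [t [f [p id]]]] )]]] @ [f [p c]]] ++ [f [f [p id]] + [p id]]]]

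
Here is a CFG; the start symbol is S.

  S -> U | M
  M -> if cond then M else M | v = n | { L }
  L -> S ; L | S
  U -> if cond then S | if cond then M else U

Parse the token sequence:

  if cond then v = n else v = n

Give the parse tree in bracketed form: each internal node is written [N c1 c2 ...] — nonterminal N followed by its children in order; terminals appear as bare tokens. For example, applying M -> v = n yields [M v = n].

[S [M if cond then [M v = n] else [M v = n]]]

S
M
if cond then M else M
if cond then v = n else M
if cond then v = n else v = n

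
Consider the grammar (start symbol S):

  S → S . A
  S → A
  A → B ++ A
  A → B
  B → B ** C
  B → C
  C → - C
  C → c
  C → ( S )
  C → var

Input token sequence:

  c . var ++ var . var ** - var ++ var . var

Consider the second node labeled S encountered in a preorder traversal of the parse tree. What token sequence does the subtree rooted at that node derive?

c . var ++ var . var ** - var ++ var

[S [S [S [S [A [B [C c]]]] . [A [B [C var]] ++ [A [B [C var]]]]] . [A [B [B [C var]] ** [C - [C var]]] ++ [A [B [C var]]]]] . [A [B [C var]]]]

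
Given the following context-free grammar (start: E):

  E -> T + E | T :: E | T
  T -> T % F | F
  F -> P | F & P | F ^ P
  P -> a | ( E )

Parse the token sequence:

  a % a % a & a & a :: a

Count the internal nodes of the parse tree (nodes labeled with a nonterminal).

18

[E [T [T [T [F [P a]]] % [F [P a]]] % [F [F [F [P a]] & [P a]] & [P a]]] :: [E [T [F [P a]]]]]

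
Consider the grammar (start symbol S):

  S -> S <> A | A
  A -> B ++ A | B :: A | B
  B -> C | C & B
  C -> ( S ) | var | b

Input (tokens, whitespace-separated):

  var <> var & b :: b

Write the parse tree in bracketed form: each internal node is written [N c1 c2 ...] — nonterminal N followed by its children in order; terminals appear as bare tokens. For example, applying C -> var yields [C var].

S
S <> A
A <> A
B <> A
C <> A
var <> A
var <> B :: A
var <> C & B :: A
var <> var & B :: A
var <> var & C :: A
var <> var & b :: A
var <> var & b :: B
var <> var & b :: C
var <> var & b :: b

[S [S [A [B [C var]]]] <> [A [B [C var] & [B [C b]]] :: [A [B [C b]]]]]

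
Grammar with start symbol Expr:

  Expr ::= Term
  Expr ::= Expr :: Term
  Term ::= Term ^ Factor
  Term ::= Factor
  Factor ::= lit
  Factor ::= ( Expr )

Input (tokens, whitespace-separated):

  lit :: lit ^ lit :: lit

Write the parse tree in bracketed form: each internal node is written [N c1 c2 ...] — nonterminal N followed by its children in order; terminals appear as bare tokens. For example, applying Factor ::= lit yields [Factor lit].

[Expr [Expr [Expr [Term [Factor lit]]] :: [Term [Term [Factor lit]] ^ [Factor lit]]] :: [Term [Factor lit]]]

Expr
Expr :: Term
Expr :: Term :: Term
Term :: Term :: Term
Factor :: Term :: Term
lit :: Term :: Term
lit :: Term ^ Factor :: Term
lit :: Factor ^ Factor :: Term
lit :: lit ^ Factor :: Term
lit :: lit ^ lit :: Term
lit :: lit ^ lit :: Factor
lit :: lit ^ lit :: lit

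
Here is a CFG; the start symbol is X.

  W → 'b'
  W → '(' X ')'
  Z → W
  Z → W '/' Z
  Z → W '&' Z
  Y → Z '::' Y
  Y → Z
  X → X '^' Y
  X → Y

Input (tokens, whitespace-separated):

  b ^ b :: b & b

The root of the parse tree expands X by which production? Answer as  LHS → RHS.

[X [X [Y [Z [W b]]]] ^ [Y [Z [W b]] :: [Y [Z [W b] & [Z [W b]]]]]]

X → X '^' Y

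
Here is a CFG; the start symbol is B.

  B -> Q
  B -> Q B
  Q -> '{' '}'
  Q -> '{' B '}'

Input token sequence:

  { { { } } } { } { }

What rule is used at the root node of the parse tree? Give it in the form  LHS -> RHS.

[B [Q { [B [Q { [B [Q { }]] }]] }] [B [Q { }] [B [Q { }]]]]

B -> Q B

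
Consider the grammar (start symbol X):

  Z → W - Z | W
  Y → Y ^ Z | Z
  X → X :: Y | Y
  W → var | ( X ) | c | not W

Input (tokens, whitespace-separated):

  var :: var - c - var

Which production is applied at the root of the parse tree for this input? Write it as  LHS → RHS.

X → X :: Y

[X [X [Y [Z [W var]]]] :: [Y [Z [W var] - [Z [W c] - [Z [W var]]]]]]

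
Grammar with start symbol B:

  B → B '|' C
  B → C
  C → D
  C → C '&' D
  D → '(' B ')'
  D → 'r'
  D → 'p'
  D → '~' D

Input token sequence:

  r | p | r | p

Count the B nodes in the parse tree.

4

[B [B [B [B [C [D r]]] | [C [D p]]] | [C [D r]]] | [C [D p]]]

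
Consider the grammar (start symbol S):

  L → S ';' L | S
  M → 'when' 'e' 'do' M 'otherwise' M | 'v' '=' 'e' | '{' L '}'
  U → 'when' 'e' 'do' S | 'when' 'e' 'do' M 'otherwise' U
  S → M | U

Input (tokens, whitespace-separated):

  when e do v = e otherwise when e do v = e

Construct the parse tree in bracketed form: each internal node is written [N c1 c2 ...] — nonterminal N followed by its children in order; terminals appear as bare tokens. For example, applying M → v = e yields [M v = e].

[S [U when e do [M v = e] otherwise [U when e do [S [M v = e]]]]]

S
U
when e do M otherwise U
when e do v = e otherwise U
when e do v = e otherwise when e do S
when e do v = e otherwise when e do M
when e do v = e otherwise when e do v = e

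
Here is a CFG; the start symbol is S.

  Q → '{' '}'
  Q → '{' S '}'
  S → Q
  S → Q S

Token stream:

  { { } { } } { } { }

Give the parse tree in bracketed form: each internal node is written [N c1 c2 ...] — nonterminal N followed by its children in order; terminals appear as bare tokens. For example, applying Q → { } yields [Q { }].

[S [Q { [S [Q { }] [S [Q { }]]] }] [S [Q { }] [S [Q { }]]]]

S
Q S
{ S } S
{ Q S } S
{ { } S } S
{ { } Q } S
{ { } { } } S
{ { } { } } Q S
{ { } { } } { } S
{ { } { } } { } Q
{ { } { } } { } { }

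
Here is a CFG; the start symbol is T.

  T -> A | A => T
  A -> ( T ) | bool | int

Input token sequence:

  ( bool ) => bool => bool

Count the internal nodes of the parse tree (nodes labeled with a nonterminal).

[T [A ( [T [A bool]] )] => [T [A bool] => [T [A bool]]]]

8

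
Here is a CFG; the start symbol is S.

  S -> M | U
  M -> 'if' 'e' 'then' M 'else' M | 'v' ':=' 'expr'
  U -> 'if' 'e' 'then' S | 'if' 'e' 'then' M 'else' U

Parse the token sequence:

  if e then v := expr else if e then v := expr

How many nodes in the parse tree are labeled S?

2

[S [U if e then [M v := expr] else [U if e then [S [M v := expr]]]]]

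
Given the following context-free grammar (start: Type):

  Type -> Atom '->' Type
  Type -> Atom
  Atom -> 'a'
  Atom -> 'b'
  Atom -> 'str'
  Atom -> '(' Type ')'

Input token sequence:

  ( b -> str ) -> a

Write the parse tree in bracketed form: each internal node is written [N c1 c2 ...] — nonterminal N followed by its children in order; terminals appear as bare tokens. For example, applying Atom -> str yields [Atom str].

Type
Atom -> Type
( Type ) -> Type
( Atom -> Type ) -> Type
( b -> Type ) -> Type
( b -> Atom ) -> Type
( b -> str ) -> Type
( b -> str ) -> Atom
( b -> str ) -> a

[Type [Atom ( [Type [Atom b] -> [Type [Atom str]]] )] -> [Type [Atom a]]]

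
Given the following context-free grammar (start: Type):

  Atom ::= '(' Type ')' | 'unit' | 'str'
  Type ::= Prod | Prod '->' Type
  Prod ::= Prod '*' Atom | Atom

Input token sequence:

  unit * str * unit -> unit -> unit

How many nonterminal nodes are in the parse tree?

13

[Type [Prod [Prod [Prod [Atom unit]] * [Atom str]] * [Atom unit]] -> [Type [Prod [Atom unit]] -> [Type [Prod [Atom unit]]]]]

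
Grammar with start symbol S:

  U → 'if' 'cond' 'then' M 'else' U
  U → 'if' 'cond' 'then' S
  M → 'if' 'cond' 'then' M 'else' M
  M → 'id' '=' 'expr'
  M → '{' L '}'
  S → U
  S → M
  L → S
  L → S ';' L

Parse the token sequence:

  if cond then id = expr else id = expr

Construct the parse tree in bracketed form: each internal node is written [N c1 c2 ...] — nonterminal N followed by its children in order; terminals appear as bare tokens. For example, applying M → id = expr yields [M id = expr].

S
M
if cond then M else M
if cond then id = expr else M
if cond then id = expr else id = expr

[S [M if cond then [M id = expr] else [M id = expr]]]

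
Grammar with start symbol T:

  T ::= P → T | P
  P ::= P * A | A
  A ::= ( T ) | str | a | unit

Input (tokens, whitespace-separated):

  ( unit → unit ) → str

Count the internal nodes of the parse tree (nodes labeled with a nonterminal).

12

[T [P [A ( [T [P [A unit]] → [T [P [A unit]]]] )]] → [T [P [A str]]]]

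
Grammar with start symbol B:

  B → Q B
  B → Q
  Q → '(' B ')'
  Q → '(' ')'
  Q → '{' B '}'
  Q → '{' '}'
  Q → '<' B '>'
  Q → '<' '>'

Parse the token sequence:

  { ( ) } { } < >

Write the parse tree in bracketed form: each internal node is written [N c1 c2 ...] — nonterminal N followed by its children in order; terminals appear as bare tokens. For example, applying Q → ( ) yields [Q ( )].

[B [Q { [B [Q ( )]] }] [B [Q { }] [B [Q < >]]]]

B
Q B
{ B } B
{ Q } B
{ ( ) } B
{ ( ) } Q B
{ ( ) } { } B
{ ( ) } { } Q
{ ( ) } { } < >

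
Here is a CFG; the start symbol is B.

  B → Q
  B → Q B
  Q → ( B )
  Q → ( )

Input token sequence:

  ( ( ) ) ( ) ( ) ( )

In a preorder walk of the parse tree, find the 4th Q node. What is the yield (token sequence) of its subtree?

[B [Q ( [B [Q ( )]] )] [B [Q ( )] [B [Q ( )] [B [Q ( )]]]]]

( )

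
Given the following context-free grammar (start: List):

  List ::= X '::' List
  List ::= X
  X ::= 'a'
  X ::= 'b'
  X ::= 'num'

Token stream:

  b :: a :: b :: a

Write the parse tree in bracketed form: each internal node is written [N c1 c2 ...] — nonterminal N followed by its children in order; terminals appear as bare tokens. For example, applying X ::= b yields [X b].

[List [X b] :: [List [X a] :: [List [X b] :: [List [X a]]]]]

List
X :: List
b :: List
b :: X :: List
b :: a :: List
b :: a :: X :: List
b :: a :: b :: List
b :: a :: b :: X
b :: a :: b :: a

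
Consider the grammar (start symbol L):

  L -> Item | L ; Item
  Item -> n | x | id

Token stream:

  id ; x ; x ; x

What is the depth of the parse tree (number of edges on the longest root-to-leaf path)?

[L [L [L [L [Item id]] ; [Item x]] ; [Item x]] ; [Item x]]

5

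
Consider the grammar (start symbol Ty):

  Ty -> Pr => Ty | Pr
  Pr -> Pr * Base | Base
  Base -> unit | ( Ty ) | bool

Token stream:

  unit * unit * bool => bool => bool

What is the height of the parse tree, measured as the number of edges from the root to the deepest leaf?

5

[Ty [Pr [Pr [Pr [Base unit]] * [Base unit]] * [Base bool]] => [Ty [Pr [Base bool]] => [Ty [Pr [Base bool]]]]]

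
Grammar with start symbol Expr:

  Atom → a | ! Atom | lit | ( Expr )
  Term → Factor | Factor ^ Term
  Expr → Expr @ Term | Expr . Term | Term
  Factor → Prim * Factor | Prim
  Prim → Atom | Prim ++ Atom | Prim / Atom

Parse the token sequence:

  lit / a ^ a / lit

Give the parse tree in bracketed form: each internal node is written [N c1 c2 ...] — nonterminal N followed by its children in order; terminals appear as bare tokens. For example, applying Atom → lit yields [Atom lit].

Expr
Term
Factor ^ Term
Prim ^ Term
Prim / Atom ^ Term
Atom / Atom ^ Term
lit / Atom ^ Term
lit / a ^ Term
lit / a ^ Factor
lit / a ^ Prim
lit / a ^ Prim / Atom
lit / a ^ Atom / Atom
lit / a ^ a / Atom
lit / a ^ a / lit

[Expr [Term [Factor [Prim [Prim [Atom lit]] / [Atom a]]] ^ [Term [Factor [Prim [Prim [Atom a]] / [Atom lit]]]]]]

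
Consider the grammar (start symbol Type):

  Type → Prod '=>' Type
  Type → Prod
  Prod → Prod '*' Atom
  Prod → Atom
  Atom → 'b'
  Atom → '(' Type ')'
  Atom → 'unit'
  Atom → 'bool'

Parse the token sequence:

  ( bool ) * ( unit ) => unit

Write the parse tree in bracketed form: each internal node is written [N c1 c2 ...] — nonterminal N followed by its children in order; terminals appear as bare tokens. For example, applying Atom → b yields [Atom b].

[Type [Prod [Prod [Atom ( [Type [Prod [Atom bool]]] )]] * [Atom ( [Type [Prod [Atom unit]]] )]] => [Type [Prod [Atom unit]]]]

Type
Prod => Type
Prod * Atom => Type
Atom * Atom => Type
( Type ) * Atom => Type
( Prod ) * Atom => Type
( Atom ) * Atom => Type
( bool ) * Atom => Type
( bool ) * ( Type ) => Type
( bool ) * ( Prod ) => Type
( bool ) * ( Atom ) => Type
( bool ) * ( unit ) => Type
( bool ) * ( unit ) => Prod
( bool ) * ( unit ) => Atom
( bool ) * ( unit ) => unit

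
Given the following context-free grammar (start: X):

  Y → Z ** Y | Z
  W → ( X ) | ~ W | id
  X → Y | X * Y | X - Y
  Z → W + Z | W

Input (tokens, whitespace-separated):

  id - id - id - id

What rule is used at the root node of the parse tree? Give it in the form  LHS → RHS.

X → X - Y

[X [X [X [X [Y [Z [W id]]]] - [Y [Z [W id]]]] - [Y [Z [W id]]]] - [Y [Z [W id]]]]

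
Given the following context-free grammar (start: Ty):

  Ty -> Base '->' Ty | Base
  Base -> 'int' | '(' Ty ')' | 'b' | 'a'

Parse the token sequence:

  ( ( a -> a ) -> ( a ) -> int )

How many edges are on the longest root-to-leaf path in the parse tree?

7

[Ty [Base ( [Ty [Base ( [Ty [Base a] -> [Ty [Base a]]] )] -> [Ty [Base ( [Ty [Base a]] )] -> [Ty [Base int]]]] )]]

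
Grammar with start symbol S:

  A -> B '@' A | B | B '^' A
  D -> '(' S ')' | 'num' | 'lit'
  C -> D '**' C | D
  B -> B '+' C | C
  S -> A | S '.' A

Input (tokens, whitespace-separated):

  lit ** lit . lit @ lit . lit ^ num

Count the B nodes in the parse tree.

[S [S [S [A [B [C [D lit] ** [C [D lit]]]]]] . [A [B [C [D lit]]] @ [A [B [C [D lit]]]]]] . [A [B [C [D lit]]] ^ [A [B [C [D num]]]]]]

5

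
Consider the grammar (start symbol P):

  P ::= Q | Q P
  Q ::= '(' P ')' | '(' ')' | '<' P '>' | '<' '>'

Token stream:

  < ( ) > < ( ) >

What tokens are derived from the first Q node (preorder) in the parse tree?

[P [Q < [P [Q ( )]] >] [P [Q < [P [Q ( )]] >]]]

< ( ) >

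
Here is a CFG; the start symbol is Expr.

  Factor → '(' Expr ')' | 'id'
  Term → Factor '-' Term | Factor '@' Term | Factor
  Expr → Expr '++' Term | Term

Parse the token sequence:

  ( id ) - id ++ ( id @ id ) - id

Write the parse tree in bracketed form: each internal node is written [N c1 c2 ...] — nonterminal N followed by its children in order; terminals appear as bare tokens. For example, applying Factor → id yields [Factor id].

[Expr [Expr [Term [Factor ( [Expr [Term [Factor id]]] )] - [Term [Factor id]]]] ++ [Term [Factor ( [Expr [Term [Factor id] @ [Term [Factor id]]]] )] - [Term [Factor id]]]]

Expr
Expr ++ Term
Term ++ Term
Factor - Term ++ Term
( Expr ) - Term ++ Term
( Term ) - Term ++ Term
( Factor ) - Term ++ Term
( id ) - Term ++ Term
( id ) - Factor ++ Term
( id ) - id ++ Term
( id ) - id ++ Factor - Term
( id ) - id ++ ( Expr ) - Term
( id ) - id ++ ( Term ) - Term
( id ) - id ++ ( Factor @ Term ) - Term
( id ) - id ++ ( id @ Term ) - Term
( id ) - id ++ ( id @ Factor ) - Term
( id ) - id ++ ( id @ id ) - Term
( id ) - id ++ ( id @ id ) - Factor
( id ) - id ++ ( id @ id ) - id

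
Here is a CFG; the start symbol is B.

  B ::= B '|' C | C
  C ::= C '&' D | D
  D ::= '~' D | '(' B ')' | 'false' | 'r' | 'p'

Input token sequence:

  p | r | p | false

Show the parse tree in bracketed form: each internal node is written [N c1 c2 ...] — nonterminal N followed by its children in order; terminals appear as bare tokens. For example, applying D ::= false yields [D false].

[B [B [B [B [C [D p]]] | [C [D r]]] | [C [D p]]] | [C [D false]]]

B
B | C
B | C | C
B | C | C | C
C | C | C | C
D | C | C | C
p | C | C | C
p | D | C | C
p | r | C | C
p | r | D | C
p | r | p | C
p | r | p | D
p | r | p | false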